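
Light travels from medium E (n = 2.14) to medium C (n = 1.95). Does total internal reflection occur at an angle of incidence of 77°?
θc = arcsin(n₂/n₁) = 65.67°; 77° > θc, so yes — total internal reflection.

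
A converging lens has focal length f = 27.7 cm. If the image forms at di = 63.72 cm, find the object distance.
1/do = 1/f − 1/di → do = 49 cm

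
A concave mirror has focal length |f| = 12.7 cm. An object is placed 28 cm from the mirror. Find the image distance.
f = +12.7 cm (concave); 1/di = 1/f − 1/do → di = 23.24 cm (real image, in front of mirror)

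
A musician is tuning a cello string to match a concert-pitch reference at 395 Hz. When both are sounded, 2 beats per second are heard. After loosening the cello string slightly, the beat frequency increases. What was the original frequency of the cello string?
393 Hz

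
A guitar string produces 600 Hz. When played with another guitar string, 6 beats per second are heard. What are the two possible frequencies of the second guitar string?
f₂ = 600 ± 6 Hz → 606 Hz or 594 Hz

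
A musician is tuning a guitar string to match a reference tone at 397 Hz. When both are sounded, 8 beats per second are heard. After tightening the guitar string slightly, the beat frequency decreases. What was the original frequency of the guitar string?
389 Hz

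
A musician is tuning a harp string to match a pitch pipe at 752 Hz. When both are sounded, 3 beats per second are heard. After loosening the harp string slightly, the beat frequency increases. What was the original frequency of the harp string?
749 Hz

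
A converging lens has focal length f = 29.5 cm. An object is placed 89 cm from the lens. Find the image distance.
1/di = 1/f − 1/do → di = 44.13 cm (real image)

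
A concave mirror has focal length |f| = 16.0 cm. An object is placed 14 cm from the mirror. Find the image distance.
f = +16.0 cm (concave); 1/di = 1/f − 1/do → di = -112 cm (virtual image, behind mirror)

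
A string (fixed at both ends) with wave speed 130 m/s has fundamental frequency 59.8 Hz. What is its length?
L = v/(2f₁) = 1.087 m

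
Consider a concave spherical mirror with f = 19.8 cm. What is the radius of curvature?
R = 2|f| = 39.6 cm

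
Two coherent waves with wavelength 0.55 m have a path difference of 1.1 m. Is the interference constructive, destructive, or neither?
constructive — path difference = 2λ, a whole number of wavelengths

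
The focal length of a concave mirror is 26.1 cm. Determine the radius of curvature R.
R = 2|f| = 52.2 cm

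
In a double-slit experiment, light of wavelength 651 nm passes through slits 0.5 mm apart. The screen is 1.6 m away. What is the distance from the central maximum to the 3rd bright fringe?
y = mλL/d = 6.25 mm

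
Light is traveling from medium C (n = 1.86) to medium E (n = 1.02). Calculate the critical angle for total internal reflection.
θc = arcsin(n₂/n₁) = 33.26°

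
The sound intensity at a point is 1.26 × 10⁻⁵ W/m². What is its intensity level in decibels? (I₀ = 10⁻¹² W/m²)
β = 10·log₁₀(I/I₀) = 71 dB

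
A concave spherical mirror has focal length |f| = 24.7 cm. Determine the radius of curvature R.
R = 2|f| = 49.4 cm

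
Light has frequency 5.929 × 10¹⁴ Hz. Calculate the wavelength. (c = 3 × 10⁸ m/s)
λ = c/f = 506 nm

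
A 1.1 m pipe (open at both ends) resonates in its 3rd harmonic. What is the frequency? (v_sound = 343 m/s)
fₙ = nv/(2L) = 467.7 Hz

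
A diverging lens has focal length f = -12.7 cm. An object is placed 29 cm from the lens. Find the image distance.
1/di = 1/f − 1/do → di = -8.832 cm (virtual image)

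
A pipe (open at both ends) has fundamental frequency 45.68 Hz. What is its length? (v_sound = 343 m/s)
L = v/(2f₁) = 3.754 m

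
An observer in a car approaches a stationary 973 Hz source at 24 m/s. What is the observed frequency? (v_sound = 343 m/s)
f_obs = f·(v + v_o)/v = 1041 Hz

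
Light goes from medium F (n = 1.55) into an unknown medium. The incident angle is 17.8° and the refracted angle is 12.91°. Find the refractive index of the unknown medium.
n₂ = n₁·sin θ₁ / sin θ₂ = 2.121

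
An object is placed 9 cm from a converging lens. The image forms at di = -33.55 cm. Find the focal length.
1/f = 1/do + 1/di → f = 12.3 cm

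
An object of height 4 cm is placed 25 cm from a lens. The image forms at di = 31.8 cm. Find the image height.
hi = (-di/do) × ho = -5.088 cm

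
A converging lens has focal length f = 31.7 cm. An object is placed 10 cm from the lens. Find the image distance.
1/di = 1/f − 1/do → di = -14.61 cm (virtual image)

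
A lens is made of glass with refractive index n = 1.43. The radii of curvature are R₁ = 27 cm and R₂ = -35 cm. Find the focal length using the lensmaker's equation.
1/f = (n − 1)(1/R₁ − 1/R₂) → f = 35.45 cm (converging lens)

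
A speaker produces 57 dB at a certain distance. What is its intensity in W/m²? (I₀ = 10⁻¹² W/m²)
I = I₀·10^(β/10) = 5.01 × 10⁻⁷ W/m²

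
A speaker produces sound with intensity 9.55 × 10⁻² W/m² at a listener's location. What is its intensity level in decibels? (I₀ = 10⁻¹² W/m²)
β = 10·log₁₀(I/I₀) = 109.8 dB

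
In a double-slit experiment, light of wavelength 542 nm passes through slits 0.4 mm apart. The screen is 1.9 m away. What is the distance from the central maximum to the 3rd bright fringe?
y = mλL/d = 7.723 mm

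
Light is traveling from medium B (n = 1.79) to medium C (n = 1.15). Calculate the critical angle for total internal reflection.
θc = arcsin(n₂/n₁) = 39.98°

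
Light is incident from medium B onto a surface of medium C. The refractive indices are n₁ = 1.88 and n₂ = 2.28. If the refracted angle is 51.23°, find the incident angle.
sin θ₁ = (n₂/n₁)·sin θ₂ → θ₁ = 71.01°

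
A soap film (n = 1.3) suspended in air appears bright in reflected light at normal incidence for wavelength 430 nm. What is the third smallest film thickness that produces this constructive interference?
2nt = (m − ½)λ with m = 3 → t = (m − ½)λ/(2n) = 413.5 nm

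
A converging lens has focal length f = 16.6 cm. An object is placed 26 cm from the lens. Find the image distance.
1/di = 1/f − 1/do → di = 45.91 cm (real image)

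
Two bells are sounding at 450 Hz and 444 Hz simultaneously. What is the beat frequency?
6 Hz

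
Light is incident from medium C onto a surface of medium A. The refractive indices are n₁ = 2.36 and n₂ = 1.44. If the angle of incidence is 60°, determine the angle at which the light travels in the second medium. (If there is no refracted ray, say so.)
sin θ₂ = (n₁/n₂)·sin θ₁ = 1.419 > 1, so there is no refracted ray — the light undergoes total internal reflection.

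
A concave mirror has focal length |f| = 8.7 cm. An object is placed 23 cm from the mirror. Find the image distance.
f = +8.7 cm (concave); 1/di = 1/f − 1/do → di = 13.99 cm (real image, in front of mirror)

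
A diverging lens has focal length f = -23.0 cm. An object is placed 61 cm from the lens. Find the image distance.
1/di = 1/f − 1/do → di = -16.7 cm (virtual image)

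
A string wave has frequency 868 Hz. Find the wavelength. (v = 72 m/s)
λ = v/f = 0.08295 m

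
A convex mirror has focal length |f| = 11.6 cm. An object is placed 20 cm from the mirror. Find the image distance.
f = −11.6 cm (convex); 1/di = 1/f − 1/do → di = -7.342 cm (virtual image, behind mirror)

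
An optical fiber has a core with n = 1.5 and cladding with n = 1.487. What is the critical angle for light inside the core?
θc = arcsin(n_cladding/n_core) = 82.45°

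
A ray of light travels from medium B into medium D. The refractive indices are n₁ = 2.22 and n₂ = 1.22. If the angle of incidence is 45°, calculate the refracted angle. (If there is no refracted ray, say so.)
sin θ₂ = (n₁/n₂)·sin θ₁ = 1.287 > 1, so there is no refracted ray — the light undergoes total internal reflection.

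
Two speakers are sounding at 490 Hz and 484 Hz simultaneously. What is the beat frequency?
6 Hz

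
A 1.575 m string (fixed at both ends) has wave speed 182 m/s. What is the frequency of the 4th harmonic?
fₙ = nv/(2L) = 231.1 Hz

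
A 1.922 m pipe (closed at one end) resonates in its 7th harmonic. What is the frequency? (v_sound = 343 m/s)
fₙ = nv/(4L) = 312.3 Hz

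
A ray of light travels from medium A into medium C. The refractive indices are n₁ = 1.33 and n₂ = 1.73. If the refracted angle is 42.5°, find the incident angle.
sin θ₁ = (n₂/n₁)·sin θ₂ → θ₁ = 61.49°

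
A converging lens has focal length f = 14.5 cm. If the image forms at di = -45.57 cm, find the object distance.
1/do = 1/f − 1/di → do = 11 cm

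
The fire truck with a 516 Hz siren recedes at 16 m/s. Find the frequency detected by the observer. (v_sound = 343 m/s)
f_obs = f·v/(v + v_s) = 493 Hz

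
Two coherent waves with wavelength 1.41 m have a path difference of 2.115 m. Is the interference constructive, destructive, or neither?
destructive — path difference = 1.5λ, an odd multiple of λ/2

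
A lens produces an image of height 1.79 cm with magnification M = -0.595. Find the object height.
ho = |hi|/|M| = 3.008 cm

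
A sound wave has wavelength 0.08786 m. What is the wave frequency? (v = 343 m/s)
f = v/λ = 3904 Hz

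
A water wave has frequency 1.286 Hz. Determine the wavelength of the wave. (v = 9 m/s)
λ = v/f = 6.998 m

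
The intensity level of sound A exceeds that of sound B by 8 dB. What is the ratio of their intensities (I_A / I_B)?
I_A/I_B = 10^(Δβ/10) = 6.31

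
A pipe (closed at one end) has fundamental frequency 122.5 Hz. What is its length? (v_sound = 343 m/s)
L = v/(4f₁) = 0.7 m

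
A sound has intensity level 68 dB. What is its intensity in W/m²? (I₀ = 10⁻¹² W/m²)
I = I₀·10^(β/10) = 6.31 × 10⁻⁶ W/m²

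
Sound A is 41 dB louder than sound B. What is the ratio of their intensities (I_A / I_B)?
I_A/I_B = 10^(Δβ/10) = 12590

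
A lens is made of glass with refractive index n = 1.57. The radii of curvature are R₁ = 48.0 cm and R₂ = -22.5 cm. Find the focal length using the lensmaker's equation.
1/f = (n − 1)(1/R₁ − 1/R₂) → f = 26.88 cm (converging lens)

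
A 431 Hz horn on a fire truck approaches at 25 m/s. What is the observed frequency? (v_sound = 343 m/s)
f_obs = f·v/(v − v_s) = 464.9 Hz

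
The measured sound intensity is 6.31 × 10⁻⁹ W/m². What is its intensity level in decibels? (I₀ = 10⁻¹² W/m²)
β = 10·log₁₀(I/I₀) = 38 dB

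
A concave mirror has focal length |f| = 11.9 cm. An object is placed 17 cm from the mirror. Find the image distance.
f = +11.9 cm (concave); 1/di = 1/f − 1/do → di = 39.67 cm (real image, in front of mirror)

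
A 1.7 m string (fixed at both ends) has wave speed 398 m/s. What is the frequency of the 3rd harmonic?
fₙ = nv/(2L) = 351.2 Hz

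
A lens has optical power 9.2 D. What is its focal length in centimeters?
f = 1/P = 10.87 cm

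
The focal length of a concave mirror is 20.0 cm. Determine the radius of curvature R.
R = 2|f| = 40 cm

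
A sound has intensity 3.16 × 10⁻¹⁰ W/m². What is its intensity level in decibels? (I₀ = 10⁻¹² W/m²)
β = 10·log₁₀(I/I₀) = 25 dB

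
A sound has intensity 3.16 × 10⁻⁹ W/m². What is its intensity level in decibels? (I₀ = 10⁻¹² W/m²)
β = 10·log₁₀(I/I₀) = 35 dB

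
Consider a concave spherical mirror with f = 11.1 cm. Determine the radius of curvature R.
R = 2|f| = 22.2 cm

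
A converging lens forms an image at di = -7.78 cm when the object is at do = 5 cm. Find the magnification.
M = −di/do = 1.556 (upright image)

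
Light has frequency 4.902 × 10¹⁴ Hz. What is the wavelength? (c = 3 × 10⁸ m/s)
λ = c/f = 612 nm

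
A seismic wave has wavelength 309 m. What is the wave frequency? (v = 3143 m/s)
f = v/λ = 10.17 Hz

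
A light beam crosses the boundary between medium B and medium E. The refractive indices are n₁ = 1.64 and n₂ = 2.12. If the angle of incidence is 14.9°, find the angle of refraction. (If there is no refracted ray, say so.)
sin θ₂ = (n₁/n₂)·sin θ₁ = 0.1989 → θ₂ = 11.47°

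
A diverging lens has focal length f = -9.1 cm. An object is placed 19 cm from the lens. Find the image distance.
1/di = 1/f − 1/do → di = -6.153 cm (virtual image)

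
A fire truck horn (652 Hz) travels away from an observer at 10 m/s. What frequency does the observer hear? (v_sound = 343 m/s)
f_obs = f·v/(v + v_s) = 633.5 Hz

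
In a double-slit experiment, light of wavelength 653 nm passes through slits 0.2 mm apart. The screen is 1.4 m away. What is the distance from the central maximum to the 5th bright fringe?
y = mλL/d = 22.86 mm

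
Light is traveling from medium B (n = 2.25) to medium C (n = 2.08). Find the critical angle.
θc = arcsin(n₂/n₁) = 67.58°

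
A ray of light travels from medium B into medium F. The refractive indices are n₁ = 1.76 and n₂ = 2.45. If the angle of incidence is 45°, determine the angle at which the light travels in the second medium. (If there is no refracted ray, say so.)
sin θ₂ = (n₁/n₂)·sin θ₁ = 0.508 → θ₂ = 30.53°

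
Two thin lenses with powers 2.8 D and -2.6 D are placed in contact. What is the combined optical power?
P_total = P₁ + P₂ = 0.2 D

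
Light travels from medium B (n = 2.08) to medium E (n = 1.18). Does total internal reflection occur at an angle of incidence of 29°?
θc = arcsin(n₂/n₁) = 34.56°; 29° < θc, so no — the ray refracts.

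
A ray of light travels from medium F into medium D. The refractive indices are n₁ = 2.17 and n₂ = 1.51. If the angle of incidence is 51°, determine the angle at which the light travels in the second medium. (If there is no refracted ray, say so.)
sin θ₂ = (n₁/n₂)·sin θ₁ = 1.117 > 1, so there is no refracted ray — the light undergoes total internal reflection.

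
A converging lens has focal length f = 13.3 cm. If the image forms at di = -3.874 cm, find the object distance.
1/do = 1/f − 1/di → do = 3 cm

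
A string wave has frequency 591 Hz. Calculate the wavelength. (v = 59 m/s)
λ = v/f = 0.09983 m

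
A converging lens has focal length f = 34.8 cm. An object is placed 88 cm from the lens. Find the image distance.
1/di = 1/f − 1/do → di = 57.56 cm (real image)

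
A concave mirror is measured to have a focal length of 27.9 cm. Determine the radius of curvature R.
R = 2|f| = 55.8 cm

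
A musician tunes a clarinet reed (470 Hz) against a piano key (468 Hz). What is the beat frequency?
2 Hz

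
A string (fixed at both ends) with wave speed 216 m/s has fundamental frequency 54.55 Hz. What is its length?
L = v/(2f₁) = 1.98 m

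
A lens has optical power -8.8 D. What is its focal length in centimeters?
f = 1/P = -11.36 cm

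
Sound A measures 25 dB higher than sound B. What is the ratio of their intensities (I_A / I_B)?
I_A/I_B = 10^(Δβ/10) = 316.2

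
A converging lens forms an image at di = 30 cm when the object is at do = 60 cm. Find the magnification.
M = −di/do = -0.5 (inverted image)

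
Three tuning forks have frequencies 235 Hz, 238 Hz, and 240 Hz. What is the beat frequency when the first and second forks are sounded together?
3 Hz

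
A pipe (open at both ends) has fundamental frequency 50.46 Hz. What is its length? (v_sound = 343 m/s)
L = v/(2f₁) = 3.399 m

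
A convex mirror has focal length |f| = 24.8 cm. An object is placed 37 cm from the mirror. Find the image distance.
f = −24.8 cm (convex); 1/di = 1/f − 1/do → di = -14.85 cm (virtual image, behind mirror)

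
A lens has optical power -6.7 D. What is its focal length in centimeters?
f = 1/P = -14.93 cm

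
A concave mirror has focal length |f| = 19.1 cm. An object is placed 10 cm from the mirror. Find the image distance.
f = +19.1 cm (concave); 1/di = 1/f − 1/do → di = -20.99 cm (virtual image, behind mirror)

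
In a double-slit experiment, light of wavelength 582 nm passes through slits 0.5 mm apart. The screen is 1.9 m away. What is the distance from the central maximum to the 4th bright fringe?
y = mλL/d = 8.846 mm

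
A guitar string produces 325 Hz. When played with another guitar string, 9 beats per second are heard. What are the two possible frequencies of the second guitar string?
f₂ = 325 ± 9 Hz → 334 Hz or 316 Hz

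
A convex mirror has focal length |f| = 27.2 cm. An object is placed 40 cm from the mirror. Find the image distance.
f = −27.2 cm (convex); 1/di = 1/f − 1/do → di = -16.19 cm (virtual image, behind mirror)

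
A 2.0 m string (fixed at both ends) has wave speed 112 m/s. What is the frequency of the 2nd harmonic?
fₙ = nv/(2L) = 56 Hz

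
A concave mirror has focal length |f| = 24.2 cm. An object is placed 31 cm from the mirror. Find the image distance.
f = +24.2 cm (concave); 1/di = 1/f − 1/do → di = 110.3 cm (real image, in front of mirror)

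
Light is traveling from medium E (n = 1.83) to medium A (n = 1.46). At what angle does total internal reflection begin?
θc = arcsin(n₂/n₁) = 52.92°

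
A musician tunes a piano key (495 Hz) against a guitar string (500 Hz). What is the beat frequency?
5 Hz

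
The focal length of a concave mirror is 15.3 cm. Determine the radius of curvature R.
R = 2|f| = 30.6 cm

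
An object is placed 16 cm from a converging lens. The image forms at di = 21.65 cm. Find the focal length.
1/f = 1/do + 1/di → f = 9.201 cm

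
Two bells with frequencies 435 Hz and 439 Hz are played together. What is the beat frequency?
4 Hz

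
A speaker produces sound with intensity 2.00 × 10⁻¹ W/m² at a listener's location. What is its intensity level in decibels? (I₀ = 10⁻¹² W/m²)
β = 10·log₁₀(I/I₀) = 113 dB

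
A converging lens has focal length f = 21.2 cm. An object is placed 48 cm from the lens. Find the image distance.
1/di = 1/f − 1/do → di = 37.97 cm (real image)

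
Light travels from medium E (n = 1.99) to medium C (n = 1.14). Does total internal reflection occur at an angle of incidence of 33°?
θc = arcsin(n₂/n₁) = 34.95°; 33° < θc, so no — the ray refracts.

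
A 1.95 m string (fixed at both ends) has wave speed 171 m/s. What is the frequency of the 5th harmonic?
fₙ = nv/(2L) = 219.2 Hz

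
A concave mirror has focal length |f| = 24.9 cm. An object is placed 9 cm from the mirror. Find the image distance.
f = +24.9 cm (concave); 1/di = 1/f − 1/do → di = -14.09 cm (virtual image, behind mirror)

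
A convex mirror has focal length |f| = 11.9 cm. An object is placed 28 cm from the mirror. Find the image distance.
f = −11.9 cm (convex); 1/di = 1/f − 1/do → di = -8.351 cm (virtual image, behind mirror)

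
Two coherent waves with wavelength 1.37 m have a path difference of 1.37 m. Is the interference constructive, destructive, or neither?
constructive — path difference = 1λ, a whole number of wavelengths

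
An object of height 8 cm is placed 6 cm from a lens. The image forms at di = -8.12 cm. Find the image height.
hi = (-di/do) × ho = 10.83 cm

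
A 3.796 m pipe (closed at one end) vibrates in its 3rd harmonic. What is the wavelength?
λₙ = 4L/n = 5.061 m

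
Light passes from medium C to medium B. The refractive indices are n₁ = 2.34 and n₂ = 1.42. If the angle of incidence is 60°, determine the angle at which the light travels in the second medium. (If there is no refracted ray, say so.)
sin θ₂ = (n₁/n₂)·sin θ₁ = 1.427 > 1, so there is no refracted ray — the light undergoes total internal reflection.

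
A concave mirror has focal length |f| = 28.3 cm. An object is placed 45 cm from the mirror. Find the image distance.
f = +28.3 cm (concave); 1/di = 1/f − 1/do → di = 76.26 cm (real image, in front of mirror)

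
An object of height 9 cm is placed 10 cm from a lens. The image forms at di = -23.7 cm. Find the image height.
hi = (-di/do) × ho = 21.33 cm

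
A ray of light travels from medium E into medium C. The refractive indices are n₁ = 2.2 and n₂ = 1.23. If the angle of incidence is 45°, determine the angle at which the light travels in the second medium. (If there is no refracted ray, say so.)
sin θ₂ = (n₁/n₂)·sin θ₁ = 1.265 > 1, so there is no refracted ray — the light undergoes total internal reflection.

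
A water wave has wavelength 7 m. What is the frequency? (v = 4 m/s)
f = v/λ = 0.5714 Hz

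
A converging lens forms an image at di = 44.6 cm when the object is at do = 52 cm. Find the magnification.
M = −di/do = -0.8577 (inverted image)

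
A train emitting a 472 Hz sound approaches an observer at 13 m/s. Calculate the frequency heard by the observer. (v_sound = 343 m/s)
f_obs = f·v/(v − v_s) = 490.6 Hz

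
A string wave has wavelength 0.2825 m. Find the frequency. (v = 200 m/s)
f = v/λ = 708 Hz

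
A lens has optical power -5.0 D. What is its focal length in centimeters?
f = 1/P = -20 cm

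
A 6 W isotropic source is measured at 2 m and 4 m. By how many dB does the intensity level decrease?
Δβ = 20·log₁₀(r₂/r₁) = 6.021 dB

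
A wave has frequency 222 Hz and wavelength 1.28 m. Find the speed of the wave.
v = fλ = 284.2 m/s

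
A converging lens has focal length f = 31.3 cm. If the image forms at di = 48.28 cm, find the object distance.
1/do = 1/f − 1/di → do = 89 cm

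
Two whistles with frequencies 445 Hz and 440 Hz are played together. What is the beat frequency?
5 Hz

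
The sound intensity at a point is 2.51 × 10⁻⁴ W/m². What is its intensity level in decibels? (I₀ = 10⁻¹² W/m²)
β = 10·log₁₀(I/I₀) = 84 dB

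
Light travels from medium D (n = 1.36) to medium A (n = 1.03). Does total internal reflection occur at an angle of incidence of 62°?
θc = arcsin(n₂/n₁) = 49.23°; 62° > θc, so yes — total internal reflection.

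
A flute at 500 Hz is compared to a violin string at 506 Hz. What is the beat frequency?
6 Hz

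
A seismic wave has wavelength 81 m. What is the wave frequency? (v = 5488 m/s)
f = v/λ = 67.75 Hz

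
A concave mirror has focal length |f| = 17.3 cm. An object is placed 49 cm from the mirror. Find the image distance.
f = +17.3 cm (concave); 1/di = 1/f − 1/do → di = 26.74 cm (real image, in front of mirror)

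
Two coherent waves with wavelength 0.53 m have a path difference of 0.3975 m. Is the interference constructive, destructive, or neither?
neither (partial) — path difference = 0.75λ, neither a whole number of wavelengths nor an odd multiple of λ/2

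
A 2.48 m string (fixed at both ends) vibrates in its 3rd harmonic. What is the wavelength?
λₙ = 2L/n = 1.653 m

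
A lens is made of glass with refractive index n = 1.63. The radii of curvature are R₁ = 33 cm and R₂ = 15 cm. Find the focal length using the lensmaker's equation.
1/f = (n − 1)(1/R₁ − 1/R₂) → f = -43.65 cm (diverging lens)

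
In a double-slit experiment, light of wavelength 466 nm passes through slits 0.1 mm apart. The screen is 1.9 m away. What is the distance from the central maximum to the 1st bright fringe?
y = mλL/d = 8.854 mm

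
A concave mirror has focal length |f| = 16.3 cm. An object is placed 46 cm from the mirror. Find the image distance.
f = +16.3 cm (concave); 1/di = 1/f − 1/do → di = 25.25 cm (real image, in front of mirror)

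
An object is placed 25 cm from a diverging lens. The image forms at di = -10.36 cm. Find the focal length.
1/f = 1/do + 1/di → f = -17.69 cm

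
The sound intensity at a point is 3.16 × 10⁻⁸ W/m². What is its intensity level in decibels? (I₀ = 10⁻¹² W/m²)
β = 10·log₁₀(I/I₀) = 45 dB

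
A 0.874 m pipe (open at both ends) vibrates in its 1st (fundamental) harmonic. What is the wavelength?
λₙ = 2L/n = 1.748 m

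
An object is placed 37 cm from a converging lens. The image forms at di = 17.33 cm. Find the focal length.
1/f = 1/do + 1/di → f = 11.8 cm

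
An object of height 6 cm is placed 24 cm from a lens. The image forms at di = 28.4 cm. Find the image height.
hi = (-di/do) × ho = -7.1 cm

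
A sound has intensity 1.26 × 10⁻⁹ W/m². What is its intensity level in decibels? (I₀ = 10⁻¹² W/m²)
β = 10·log₁₀(I/I₀) = 31 dB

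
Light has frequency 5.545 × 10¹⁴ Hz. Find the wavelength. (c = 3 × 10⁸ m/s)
λ = c/f = 541 nm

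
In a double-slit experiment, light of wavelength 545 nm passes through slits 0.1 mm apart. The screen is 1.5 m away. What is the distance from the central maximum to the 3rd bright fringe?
y = mλL/d = 24.53 mm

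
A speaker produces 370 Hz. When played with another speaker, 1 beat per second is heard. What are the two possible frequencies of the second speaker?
f₂ = 370 ± 1 Hz → 371 Hz or 369 Hz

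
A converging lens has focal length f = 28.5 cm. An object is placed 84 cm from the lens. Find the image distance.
1/di = 1/f − 1/do → di = 43.14 cm (real image)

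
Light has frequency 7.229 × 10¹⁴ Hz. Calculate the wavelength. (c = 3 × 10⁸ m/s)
λ = c/f = 415 nm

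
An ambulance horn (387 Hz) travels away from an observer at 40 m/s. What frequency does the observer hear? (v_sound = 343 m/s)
f_obs = f·v/(v + v_s) = 346.6 Hz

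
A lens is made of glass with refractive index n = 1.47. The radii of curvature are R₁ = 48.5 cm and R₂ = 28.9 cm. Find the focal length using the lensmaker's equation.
1/f = (n − 1)(1/R₁ − 1/R₂) → f = -152.2 cm (diverging lens)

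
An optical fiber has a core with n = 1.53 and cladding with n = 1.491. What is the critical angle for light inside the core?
θc = arcsin(n_cladding/n_core) = 77.04°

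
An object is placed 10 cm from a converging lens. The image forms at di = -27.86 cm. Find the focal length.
1/f = 1/do + 1/di → f = 15.6 cm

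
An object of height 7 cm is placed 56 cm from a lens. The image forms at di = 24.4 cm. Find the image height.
hi = (-di/do) × ho = -3.05 cm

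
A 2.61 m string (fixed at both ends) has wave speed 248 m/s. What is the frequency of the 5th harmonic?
fₙ = nv/(2L) = 237.5 Hz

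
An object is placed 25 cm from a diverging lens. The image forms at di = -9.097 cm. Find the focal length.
1/f = 1/do + 1/di → f = -14.3 cm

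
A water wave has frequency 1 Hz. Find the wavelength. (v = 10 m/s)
λ = v/f = 10 m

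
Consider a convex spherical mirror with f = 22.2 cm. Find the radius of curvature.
R = 2|f| = 44.4 cm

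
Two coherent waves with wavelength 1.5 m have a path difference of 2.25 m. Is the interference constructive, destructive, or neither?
destructive — path difference = 1.5λ, an odd multiple of λ/2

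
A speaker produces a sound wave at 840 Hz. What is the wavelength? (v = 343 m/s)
λ = v/f = 0.4083 m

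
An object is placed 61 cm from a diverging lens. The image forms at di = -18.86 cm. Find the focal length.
1/f = 1/do + 1/di → f = -27.3 cm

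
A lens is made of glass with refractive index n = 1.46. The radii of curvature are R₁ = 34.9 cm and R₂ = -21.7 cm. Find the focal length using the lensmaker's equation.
1/f = (n − 1)(1/R₁ − 1/R₂) → f = 29.09 cm (converging lens)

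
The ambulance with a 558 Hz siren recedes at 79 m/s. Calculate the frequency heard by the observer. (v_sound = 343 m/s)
f_obs = f·v/(v + v_s) = 453.5 Hz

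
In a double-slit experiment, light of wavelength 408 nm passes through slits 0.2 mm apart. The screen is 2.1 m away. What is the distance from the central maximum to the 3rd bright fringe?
y = mλL/d = 12.85 mm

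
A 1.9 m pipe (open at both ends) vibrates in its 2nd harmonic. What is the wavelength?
λₙ = 2L/n = 1.9 m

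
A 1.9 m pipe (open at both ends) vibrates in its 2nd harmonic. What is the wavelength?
λₙ = 2L/n = 1.9 m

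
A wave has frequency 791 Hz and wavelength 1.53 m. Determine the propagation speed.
v = fλ = 1210 m/s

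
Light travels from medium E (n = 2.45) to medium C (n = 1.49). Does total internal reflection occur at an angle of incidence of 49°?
θc = arcsin(n₂/n₁) = 37.46°; 49° > θc, so yes — total internal reflection.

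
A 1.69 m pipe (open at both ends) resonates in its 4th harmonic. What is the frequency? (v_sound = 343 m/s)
fₙ = nv/(2L) = 405.9 Hz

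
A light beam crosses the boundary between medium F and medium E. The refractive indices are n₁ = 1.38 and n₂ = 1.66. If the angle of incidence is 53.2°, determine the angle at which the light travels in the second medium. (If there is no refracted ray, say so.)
sin θ₂ = (n₁/n₂)·sin θ₁ = 0.6657 → θ₂ = 41.73°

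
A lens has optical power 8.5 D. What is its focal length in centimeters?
f = 1/P = 11.76 cm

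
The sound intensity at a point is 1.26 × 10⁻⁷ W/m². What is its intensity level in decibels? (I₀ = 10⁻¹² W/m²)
β = 10·log₁₀(I/I₀) = 51 dB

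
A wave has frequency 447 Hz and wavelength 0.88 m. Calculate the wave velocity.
v = fλ = 393.4 m/s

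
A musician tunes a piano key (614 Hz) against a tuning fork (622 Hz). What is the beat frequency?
8 Hz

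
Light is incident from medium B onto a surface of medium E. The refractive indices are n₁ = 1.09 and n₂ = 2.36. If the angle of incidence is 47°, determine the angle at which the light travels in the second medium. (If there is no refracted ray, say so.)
sin θ₂ = (n₁/n₂)·sin θ₁ = 0.3378 → θ₂ = 19.74°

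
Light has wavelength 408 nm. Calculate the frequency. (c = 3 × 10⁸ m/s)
f = c/λ = 7.353 × 10¹⁴ Hz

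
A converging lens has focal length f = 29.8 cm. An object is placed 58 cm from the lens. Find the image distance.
1/di = 1/f − 1/do → di = 61.29 cm (real image)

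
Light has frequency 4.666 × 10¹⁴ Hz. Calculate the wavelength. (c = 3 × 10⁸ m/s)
λ = c/f = 642.9 nm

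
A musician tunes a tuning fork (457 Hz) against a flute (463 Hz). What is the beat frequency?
6 Hz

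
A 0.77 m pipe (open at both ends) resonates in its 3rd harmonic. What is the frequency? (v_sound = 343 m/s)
fₙ = nv/(2L) = 668.2 Hz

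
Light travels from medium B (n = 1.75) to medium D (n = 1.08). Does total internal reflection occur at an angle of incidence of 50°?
θc = arcsin(n₂/n₁) = 38.11°; 50° > θc, so yes — total internal reflection.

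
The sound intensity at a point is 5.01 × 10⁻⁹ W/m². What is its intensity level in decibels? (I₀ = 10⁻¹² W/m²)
β = 10·log₁₀(I/I₀) = 37 dB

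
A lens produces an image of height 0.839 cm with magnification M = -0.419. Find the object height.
ho = |hi|/|M| = 2.002 cm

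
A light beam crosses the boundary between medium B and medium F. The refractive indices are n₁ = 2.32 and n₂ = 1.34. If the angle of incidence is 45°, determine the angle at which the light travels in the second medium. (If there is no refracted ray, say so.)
sin θ₂ = (n₁/n₂)·sin θ₁ = 1.224 > 1, so there is no refracted ray — the light undergoes total internal reflection.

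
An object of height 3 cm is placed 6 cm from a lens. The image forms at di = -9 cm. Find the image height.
hi = (-di/do) × ho = 4.5 cm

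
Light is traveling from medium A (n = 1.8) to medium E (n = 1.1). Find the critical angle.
θc = arcsin(n₂/n₁) = 37.67°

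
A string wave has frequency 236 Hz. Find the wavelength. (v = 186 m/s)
λ = v/f = 0.7881 m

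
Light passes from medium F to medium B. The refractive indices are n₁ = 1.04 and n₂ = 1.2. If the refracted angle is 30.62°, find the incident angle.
sin θ₁ = (n₂/n₁)·sin θ₂ → θ₁ = 35.99°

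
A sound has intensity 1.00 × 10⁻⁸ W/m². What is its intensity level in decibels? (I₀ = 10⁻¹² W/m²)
β = 10·log₁₀(I/I₀) = 40 dB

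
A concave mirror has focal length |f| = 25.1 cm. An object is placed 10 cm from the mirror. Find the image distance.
f = +25.1 cm (concave); 1/di = 1/f − 1/do → di = -16.62 cm (virtual image, behind mirror)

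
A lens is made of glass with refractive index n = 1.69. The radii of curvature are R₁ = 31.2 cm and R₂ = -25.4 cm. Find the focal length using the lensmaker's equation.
1/f = (n − 1)(1/R₁ − 1/R₂) → f = 20.29 cm (converging lens)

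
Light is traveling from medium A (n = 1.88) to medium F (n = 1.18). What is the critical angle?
θc = arcsin(n₂/n₁) = 38.88°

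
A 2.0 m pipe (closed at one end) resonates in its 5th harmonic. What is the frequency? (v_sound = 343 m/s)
fₙ = nv/(4L) = 214.4 Hz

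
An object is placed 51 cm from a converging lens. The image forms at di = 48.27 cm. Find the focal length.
1/f = 1/do + 1/di → f = 24.8 cm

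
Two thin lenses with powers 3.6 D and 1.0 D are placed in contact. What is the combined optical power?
P_total = P₁ + P₂ = 4.6 D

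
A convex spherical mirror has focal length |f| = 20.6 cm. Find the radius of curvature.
R = 2|f| = 41.2 cm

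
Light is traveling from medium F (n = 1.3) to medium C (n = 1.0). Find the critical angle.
θc = arcsin(n₂/n₁) = 50.28°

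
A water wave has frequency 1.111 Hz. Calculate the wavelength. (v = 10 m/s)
λ = v/f = 9.001 m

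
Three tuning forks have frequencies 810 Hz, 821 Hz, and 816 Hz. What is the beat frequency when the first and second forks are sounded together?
11 Hz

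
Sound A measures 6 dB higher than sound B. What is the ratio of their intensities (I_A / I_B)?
I_A/I_B = 10^(Δβ/10) = 3.981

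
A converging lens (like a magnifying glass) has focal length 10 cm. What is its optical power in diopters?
P = 1/f = 10 D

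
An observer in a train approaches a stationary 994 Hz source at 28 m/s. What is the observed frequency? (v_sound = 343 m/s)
f_obs = f·(v + v_o)/v = 1075 Hz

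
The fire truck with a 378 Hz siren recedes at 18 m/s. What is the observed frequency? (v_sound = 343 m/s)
f_obs = f·v/(v + v_s) = 359.2 Hz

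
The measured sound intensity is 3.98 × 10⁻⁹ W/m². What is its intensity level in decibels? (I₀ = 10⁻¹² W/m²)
β = 10·log₁₀(I/I₀) = 36 dB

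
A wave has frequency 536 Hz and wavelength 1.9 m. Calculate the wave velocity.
v = fλ = 1018 m/s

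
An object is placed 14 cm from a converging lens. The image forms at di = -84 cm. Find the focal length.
1/f = 1/do + 1/di → f = 16.8 cm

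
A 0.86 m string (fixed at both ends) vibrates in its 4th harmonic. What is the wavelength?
λₙ = 2L/n = 0.43 m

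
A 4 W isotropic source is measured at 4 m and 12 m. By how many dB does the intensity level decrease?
Δβ = 20·log₁₀(r₂/r₁) = 9.542 dB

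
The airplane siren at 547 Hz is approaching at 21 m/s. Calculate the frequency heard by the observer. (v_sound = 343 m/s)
f_obs = f·v/(v − v_s) = 582.7 Hz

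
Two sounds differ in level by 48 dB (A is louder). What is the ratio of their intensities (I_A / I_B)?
I_A/I_B = 10^(Δβ/10) = 63100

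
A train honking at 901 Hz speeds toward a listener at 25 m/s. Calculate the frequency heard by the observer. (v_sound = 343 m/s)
f_obs = f·v/(v − v_s) = 971.8 Hz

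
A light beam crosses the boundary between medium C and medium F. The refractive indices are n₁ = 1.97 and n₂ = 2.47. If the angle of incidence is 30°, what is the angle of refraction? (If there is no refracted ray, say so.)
sin θ₂ = (n₁/n₂)·sin θ₁ = 0.3988 → θ₂ = 23.5°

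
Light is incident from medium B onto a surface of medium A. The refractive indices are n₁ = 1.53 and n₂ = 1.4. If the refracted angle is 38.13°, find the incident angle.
sin θ₁ = (n₂/n₁)·sin θ₂ → θ₁ = 34.4°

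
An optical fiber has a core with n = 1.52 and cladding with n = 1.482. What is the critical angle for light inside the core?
θc = arcsin(n_cladding/n_core) = 77.16°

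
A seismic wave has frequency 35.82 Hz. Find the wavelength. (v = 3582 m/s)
λ = v/f = 100 m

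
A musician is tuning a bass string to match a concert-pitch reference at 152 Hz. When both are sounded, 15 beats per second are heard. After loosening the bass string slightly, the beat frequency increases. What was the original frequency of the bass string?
137 Hz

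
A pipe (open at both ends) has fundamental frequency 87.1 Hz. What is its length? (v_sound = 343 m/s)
L = v/(2f₁) = 1.969 m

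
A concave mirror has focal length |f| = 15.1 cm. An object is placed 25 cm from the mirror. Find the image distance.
f = +15.1 cm (concave); 1/di = 1/f − 1/do → di = 38.13 cm (real image, in front of mirror)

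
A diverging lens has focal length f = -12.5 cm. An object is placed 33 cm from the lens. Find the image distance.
1/di = 1/f − 1/do → di = -9.066 cm (virtual image)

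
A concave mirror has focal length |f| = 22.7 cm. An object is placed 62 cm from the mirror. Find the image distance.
f = +22.7 cm (concave); 1/di = 1/f − 1/do → di = 35.81 cm (real image, in front of mirror)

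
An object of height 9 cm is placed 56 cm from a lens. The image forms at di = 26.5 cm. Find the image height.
hi = (-di/do) × ho = -4.259 cm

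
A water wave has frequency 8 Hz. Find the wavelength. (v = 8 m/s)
λ = v/f = 1 m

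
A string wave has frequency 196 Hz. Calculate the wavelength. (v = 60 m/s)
λ = v/f = 0.3061 m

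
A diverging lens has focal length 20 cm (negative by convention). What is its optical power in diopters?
P = 1/f = -5 D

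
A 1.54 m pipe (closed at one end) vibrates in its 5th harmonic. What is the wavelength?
λₙ = 4L/n = 1.232 m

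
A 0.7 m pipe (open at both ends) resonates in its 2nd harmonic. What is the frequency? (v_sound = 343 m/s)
fₙ = nv/(2L) = 490 Hz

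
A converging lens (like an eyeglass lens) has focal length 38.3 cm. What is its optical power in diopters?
P = 1/f = 2.611 D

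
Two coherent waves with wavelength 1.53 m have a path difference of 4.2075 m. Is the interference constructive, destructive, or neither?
neither (partial) — path difference = 2.75λ, neither a whole number of wavelengths nor an odd multiple of λ/2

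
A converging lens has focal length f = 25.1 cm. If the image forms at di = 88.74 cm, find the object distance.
1/do = 1/f − 1/di → do = 35 cm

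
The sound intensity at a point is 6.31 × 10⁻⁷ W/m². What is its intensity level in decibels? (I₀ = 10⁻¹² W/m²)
β = 10·log₁₀(I/I₀) = 58 dB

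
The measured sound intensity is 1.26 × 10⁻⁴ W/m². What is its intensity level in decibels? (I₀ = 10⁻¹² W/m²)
β = 10·log₁₀(I/I₀) = 81 dB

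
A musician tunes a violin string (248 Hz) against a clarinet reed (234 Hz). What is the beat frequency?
14 Hz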